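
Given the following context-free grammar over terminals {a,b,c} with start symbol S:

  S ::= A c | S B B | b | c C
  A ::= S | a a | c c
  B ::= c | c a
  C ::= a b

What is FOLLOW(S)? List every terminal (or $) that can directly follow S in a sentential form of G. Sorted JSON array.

FIRST iteration:
iter 1:
  A via A→a a: +{a}
  A via A→c c: +{c}
  B via B→c: +{c}
  C via C→a b: +{a}
  S via S→A c: +{a,c}
  S via S→b: +{b}
  FIRST(S)={a,b,c}  FIRST(A)={a,c}  FIRST(B)={c}  FIRST(C)={a}
iter 2:
  A via A→S: +{b}
  FIRST(S)={a,b,c}  FIRST(A)={a,b,c}  FIRST(B)={c}  FIRST(C)={a}
iter 3: (no change)
  FIRST(S)={a,b,c}  FIRST(A)={a,b,c}  FIRST(B)={c}  FIRST(C)={a}

FOLLOW iteration:
initialize: $ ∈ FOLLOW(S)
pass 1:
  S→A c: FOLLOW(A) ⊇ FIRST(c) = {c}; new: +{c}
  S→S B B: FOLLOW(S) ⊇ FIRST(B) = {c}; new: +{c}
  S→S B B: FOLLOW(B) ⊇ FIRST(B) = {c}; new: +{c}
  S→S B B: FOLLOW(B) ⊇ FOLLOW(S) ⊇ {$,c}; new: +{$}
  S→c C: FOLLOW(C) ⊇ FOLLOW(S) ⊇ {$,c}; new: +{$,c}
  S: {$,c}  A: {c}  B: {$,c}  C: {$,c}
pass 2: — fixpoint
  S: {$,c}  A: {c}  B: {$,c}  C: {$,c}

FOLLOW(S) = ["$", "c"]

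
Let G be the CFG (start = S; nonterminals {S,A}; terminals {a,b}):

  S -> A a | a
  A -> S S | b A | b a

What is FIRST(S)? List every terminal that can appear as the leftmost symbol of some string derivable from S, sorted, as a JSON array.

Compute FIRST by fixpoint:
[1]
  A via A→b A: +{b}
  S via S→A a: +{b}
  S via S→a: +{a}
  S: {a,b}  A: {b}
[2]
  A via A→S S: +{a}
  S: {a,b}  A: {a,b}
[3] done
  S: {a,b}  A: {a,b}

FIRST(S) = ["a", "b"]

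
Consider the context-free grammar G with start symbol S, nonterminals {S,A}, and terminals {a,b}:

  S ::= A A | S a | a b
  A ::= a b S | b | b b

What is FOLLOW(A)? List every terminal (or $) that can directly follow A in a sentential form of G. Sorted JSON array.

FIRST sets, iterate to fixpoint:
[1]
  A via A→a b S: +{a}
  A via A→b: +{b}
  S via S→A A: +{a,b}
  FIRST[S]={a,b}  FIRST[A]={a,b}
[2] — fixpoint
  FIRST[S]={a,b}  FIRST[A]={a,b}

Compute FOLLOW by fixpoint:
FOLLOW(S) := {$}
pass 1:
  S→A A: FOLLOW(A) ⊇ FIRST(A) = {a,b}; new: +{a,b}
  S→A A: FOLLOW(A) ⊇ FOLLOW(S) ⊇ {$}; new: +{$}
  S→S a: FOLLOW(S) ⊇ FIRST(a) = {a}; new: +{a}
  S: {$,a}  A: {$,a,b}
pass 2:
  A→a b S: FOLLOW(S) ⊇ FOLLOW(A) ⊇ {$,a,b}; new: +{b}
  S: {$,a,b}  A: {$,a,b}
pass 3: (stable)
  S: {$,a,b}  A: {$,a,b}

FOLLOW(A) = ["$", "a", "b"]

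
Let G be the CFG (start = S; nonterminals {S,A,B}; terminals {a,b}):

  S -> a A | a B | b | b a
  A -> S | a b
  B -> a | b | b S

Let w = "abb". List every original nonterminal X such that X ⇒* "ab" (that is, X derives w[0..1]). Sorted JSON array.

Convert to CNF:
  S -> T0 A | T0 B | T1 T0 | b
  A -> T0 A | T0 B | T0 T1 | T1 T0 | b
  B -> T1 S | a | b
  T0 -> a
  T1 -> b

Fill CYK table bottom-up, restricted to cells inside w[0..1]:
  [0..0]={B,T0}  "a"  orig:{B}
  [1..1]={A,B,S,T1}  "b"  orig:{A,B,S}
  [0..1]={A,S}  "ab"

Original NTs in T[0,1] deriving "ab": ["A", "S"]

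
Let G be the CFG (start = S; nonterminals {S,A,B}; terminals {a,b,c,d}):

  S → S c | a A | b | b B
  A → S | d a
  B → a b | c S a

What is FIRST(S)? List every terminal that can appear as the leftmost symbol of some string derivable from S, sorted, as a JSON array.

Compute FIRST by fixpoint:
[1]
  A via A→d a: +{d}
  B via B→a b: +{a}
  B via B→c S a: +{c}
  S via S→a A: +{a}
  S via S→b: +{b}
  FIRST(S)={a,b}  FIRST(A)={d}  FIRST(B)={a,c}
[2]
  A via A→S: +{a,b}
  FIRST(S)={a,b}  FIRST(A)={a,b,d}  FIRST(B)={a,c}
[3] (no change)
  FIRST(S)={a,b}  FIRST(A)={a,b,d}  FIRST(B)={a,c}

FIRST(S) = ["a", "b"]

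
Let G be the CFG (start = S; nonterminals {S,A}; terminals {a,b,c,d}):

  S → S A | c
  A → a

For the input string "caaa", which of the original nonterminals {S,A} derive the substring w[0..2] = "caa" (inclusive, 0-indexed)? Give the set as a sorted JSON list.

Convert to CNF:
  S -> S A | c
  A -> a

Fill CYK table bottom-up — only the sub-triangle for w[0..2]:
  [0..0]={S}  "c"
  [1..1]={A}  "a"
  [2..2]={A}  "a"
  [0..1]={S}  "ca"
  [1..2]=∅  "aa"
  [0..2]={S}  "caa"

Original NTs in T[0,2] deriving "caa": ["S"]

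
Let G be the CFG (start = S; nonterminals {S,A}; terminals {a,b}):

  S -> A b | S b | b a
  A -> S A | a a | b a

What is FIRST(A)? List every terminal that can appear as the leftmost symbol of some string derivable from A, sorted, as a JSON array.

Compute FIRST by fixpoint:
round 1:
  A via A→a a: +{a}
  A via A→b a: +{b}
  S via S→A b: +{a,b}
  FIRST[S]={a,b}  FIRST[A]={a,b}
round 2: (stable)
  FIRST[S]={a,b}  FIRST[A]={a,b}

FIRST(A) = ["a", "b"]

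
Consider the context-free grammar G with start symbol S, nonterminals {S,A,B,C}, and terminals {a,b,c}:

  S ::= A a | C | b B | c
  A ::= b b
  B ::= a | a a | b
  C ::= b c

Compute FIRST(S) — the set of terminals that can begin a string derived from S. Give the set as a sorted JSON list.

FIRST iteration:
iter 1:
  A via A→b b: +{b}
  B via B→a: +{a}
  B via B→b: +{b}
  C via C→b c: +{b}
  S via S→A a: +{b}
  S via S→c: +{c}
  FIRST(S)={b,c}  FIRST(A)={b}  FIRST(B)={a,b}  FIRST(C)={b}
iter 2: done
  FIRST(S)={b,c}  FIRST(A)={b}  FIRST(B)={a,b}  FIRST(C)={b}

FIRST(S) = ["b", "c"]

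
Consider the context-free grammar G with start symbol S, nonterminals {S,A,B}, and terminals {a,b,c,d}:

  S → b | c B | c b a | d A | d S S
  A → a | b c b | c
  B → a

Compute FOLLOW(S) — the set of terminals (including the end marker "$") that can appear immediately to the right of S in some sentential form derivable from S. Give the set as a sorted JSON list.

FIRST iteration:
pass 1:
  A via A→a: +{a}
  A via A→b c b: +{b}
  A via A→c: +{c}
  B via B→a: +{a}
  S via S→b: +{b}
  S via S→c B: +{c}
  S via S→d A: +{d}
  FIRST(S)={b,c,d}  FIRST(A)={a,b,c}  FIRST(B)={a}
pass 2: (stable)
  FIRST(S)={b,c,d}  FIRST(A)={a,b,c}  FIRST(B)={a}

Compute FOLLOW by fixpoint:
FOLLOW(S) := {$}
iter 1:
  S→c B: FOLLOW(B) ⊇ FOLLOW(S) ⊇ {$}; new: +{$}
  S→d A: FOLLOW(A) ⊇ FOLLOW(S) ⊇ {$}; new: +{$}
  S→d S S: FOLLOW(S) ⊇ FIRST(S) = {b,c,d}; new: +{b,c,d}
  FOLLOW[S]={$,b,c,d}  FOLLOW[A]={$}  FOLLOW[B]={$}
iter 2:
  S→c B: FOLLOW(B) ⊇ FOLLOW(S) ⊇ {$,b,c,d}; new: +{b,c,d}
  S→d A: FOLLOW(A) ⊇ FOLLOW(S) ⊇ {$,b,c,d}; new: +{b,c,d}
  FOLLOW[S]={$,b,c,d}  FOLLOW[A]={$,b,c,d}  FOLLOW[B]={$,b,c,d}
iter 3: (no change)
  FOLLOW[S]={$,b,c,d}  FOLLOW[A]={$,b,c,d}  FOLLOW[B]={$,b,c,d}

FOLLOW(S) = ["$", "b", "c", "d"]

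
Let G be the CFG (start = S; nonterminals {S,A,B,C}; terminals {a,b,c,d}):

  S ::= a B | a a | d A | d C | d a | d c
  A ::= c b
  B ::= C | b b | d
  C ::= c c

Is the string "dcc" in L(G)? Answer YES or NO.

CNF form of G:
  S -> T2 B | T2 T2 | T3 A | T3 C | T3 T0 | T3 T2
  A -> T0 T1
  B -> T0 T0 | T1 T1 | d
  C -> T0 T0
  T0 -> c
  T1 -> b
  T2 -> a
  T3 -> d

Fill CYK table bottom-up:
  T[0,0] 'd' = {B,T3}  orig:{B}
  T[1,1] 'c' = {T0}  orig:{}
  T[2,2] 'c' = {T0}  orig:{}
  T[0,1] 'dc' = {S}
  T[1,2] 'cc' = {B,C}
  T[0,2] 'dcc' = {S}

S ∈ T[0,2] ⇒ YES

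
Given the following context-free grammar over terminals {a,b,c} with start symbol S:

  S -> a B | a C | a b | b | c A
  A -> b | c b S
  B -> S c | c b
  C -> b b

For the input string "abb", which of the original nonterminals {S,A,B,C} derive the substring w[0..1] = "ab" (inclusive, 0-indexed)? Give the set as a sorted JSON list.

Convert to CNF:
  S -> T0 A | T2 B | T2 C | T2 T1 | b
  A -> T0 X3 | b
  B -> S T0 | T0 T1
  C -> T1 T1
  T0 -> c
  T1 -> b
  T2 -> a
  X3 -> T1 S

Fill CYK table bottom-up (cells [i..j] with 0 ≤ i ≤ j ≤ 1 only):
  cell(0,0) a: {T2}  orig:{}
  cell(1,1) b: {A,S,T1}  orig:{A,S}
  cell(0,1) ab: {S}

Original NTs in T[0,1] deriving "ab": ["S"]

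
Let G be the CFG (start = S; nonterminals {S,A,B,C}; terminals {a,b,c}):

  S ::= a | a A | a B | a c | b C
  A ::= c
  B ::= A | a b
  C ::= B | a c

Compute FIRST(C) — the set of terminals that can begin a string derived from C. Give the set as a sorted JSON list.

FIRST sets, iterate to fixpoint:
iter 1:
  A via A→c: +{c}
  B via B→A: +{c}
  B via B→a b: +{a}
  C via C→B: +{a,c}
  S via S→a: +{a}
  S via S→b C: +{b}
  S: {a,b}  A: {c}  B: {a,c}  C: {a,c}
iter 2: done
  S: {a,b}  A: {c}  B: {a,c}  C: {a,c}

FIRST(C) = ["a", "c"]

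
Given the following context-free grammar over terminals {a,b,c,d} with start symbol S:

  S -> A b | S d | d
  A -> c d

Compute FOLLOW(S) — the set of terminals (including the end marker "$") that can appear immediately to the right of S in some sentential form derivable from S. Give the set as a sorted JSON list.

FIRST iteration:
iter 1:
  A via A→c d: +{c}
  S via S→A b: +{c}
  S via S→d: +{d}
  FIRST[S]={c,d}  FIRST[A]={c}
iter 2: (stable)
  FIRST[S]={c,d}  FIRST[A]={c}

FOLLOW iteration:
seed FOLLOW(S) with $
iter 1:
  S→A b: FOLLOW(A) ⊇ FIRST(b) = {b}; new: +{b}
  S→S d: FOLLOW(S) ⊇ FIRST(d) = {d}; new: +{d}
  S: {$,d}  A: {b}
iter 2: (stable)
  S: {$,d}  A: {b}

FOLLOW(S) = ["$", "d"]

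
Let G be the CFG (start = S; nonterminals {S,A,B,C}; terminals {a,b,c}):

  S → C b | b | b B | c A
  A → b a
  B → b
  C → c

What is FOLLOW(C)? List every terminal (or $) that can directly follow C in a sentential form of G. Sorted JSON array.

FIRST sets, iterate to fixpoint:
iter 1:
  A via A→b a: +{b}
  B via B→b: +{b}
  C via C→c: +{c}
  S via S→C b: +{c}
  S via S→b: +{b}
  S: {b,c}  A: {b}  B: {b}  C: {c}
iter 2: (stable)
  S: {b,c}  A: {b}  B: {b}  C: {c}

Compute FOLLOW by fixpoint:
FOLLOW(S) := {$}
pass 1:
  S→C b: FOLLOW(C) ⊇ FIRST(b) = {b}; new: +{b}
  S→b B: FOLLOW(B) ⊇ FOLLOW(S) ⊇ {$}; new: +{$}
  S→c A: FOLLOW(A) ⊇ FOLLOW(S) ⊇ {$}; new: +{$}
  S: {$}  A: {$}  B: {$}  C: {b}
pass 2: (stable)
  S: {$}  A: {$}  B: {$}  C: {b}

FOLLOW(C) = ["b"]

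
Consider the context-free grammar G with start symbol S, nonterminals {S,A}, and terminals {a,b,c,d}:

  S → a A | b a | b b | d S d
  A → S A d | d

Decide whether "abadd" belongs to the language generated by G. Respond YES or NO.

Convert to CNF:
  S -> T0 X4 | T1 A | T2 T1 | T2 T2
  A -> S X3 | d
  T0 -> d
  T1 -> a
  T2 -> b
  X3 -> A T0
  X4 -> S T0

Fill CYK table bottom-up:
  cell(0,0) a: {T1}  orig:{}
  cell(1,1) b: {T2}  orig:{}
  cell(2,2) a: {T1}  orig:{}
  cell(3,3) d: {A,T0}  orig:{A}
  cell(4,4) d: {A,T0}  orig:{A}
  cell(0,1) ab: ∅
  cell(1,2) ba: {S}
  cell(2,3) ad: {S}
  cell(3,4) dd: {X3}  orig:{}
  cell(0,2) aba: ∅
  cell(1,3) bad: {X4}  orig:{}
  cell(2,4) add: {X4}  orig:{}
  cell(0,3) abad: ∅
  cell(1,4) badd: {A}
  cell(0,4) abadd: {S}

S ∈ T[0,4] ⇒ YES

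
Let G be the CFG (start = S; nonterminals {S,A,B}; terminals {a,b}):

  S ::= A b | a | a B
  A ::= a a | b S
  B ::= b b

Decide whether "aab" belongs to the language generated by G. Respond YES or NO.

CNF form of G:
  S -> A T1 | T0 B | a
  A -> T0 T0 | T1 S
  B -> T1 T1
  T0 -> a
  T1 -> b

Fill CYK table bottom-up:
  [0..0]={S,T0}  "a"  orig:{S}
  [1..1]={S,T0}  "a"  orig:{S}
  [2..2]={T1}  "b"  orig:{}
  [0..1]={A}  "aa"
  [1..2]=∅  "ab"
  [0..2]={S}  "aab"

S ∈ T[0,2] ⇒ YES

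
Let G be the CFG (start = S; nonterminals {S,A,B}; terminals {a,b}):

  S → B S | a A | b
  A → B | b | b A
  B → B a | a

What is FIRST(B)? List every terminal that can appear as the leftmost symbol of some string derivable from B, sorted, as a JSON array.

FIRST sets, iterate to fixpoint:
pass 1:
  A via A→b: +{b}
  B via B→a: +{a}
  S via S→B S: +{a}
  S via S→b: +{b}
  S: {a,b}  A: {b}  B: {a}
pass 2:
  A via A→B: +{a}
  S: {a,b}  A: {a,b}  B: {a}
pass 3: done
  S: {a,b}  A: {a,b}  B: {a}

FIRST(B) = ["a"]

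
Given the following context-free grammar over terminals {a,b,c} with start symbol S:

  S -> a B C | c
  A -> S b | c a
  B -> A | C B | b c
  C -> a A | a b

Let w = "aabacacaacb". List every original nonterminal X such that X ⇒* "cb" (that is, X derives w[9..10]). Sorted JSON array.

CNF form of G:
  S -> T2 X3 | c
  A -> S T0 | T1 T2
  B -> C B | S T0 | T0 T1 | T1 T2
  C -> T2 A | T2 T0
  T0 -> b
  T1 -> c
  T2 -> a
  X3 -> B C

CYK fill, restricted to cells inside w[9..10]:
  [9..9]={S,T1}  "c"  orig:{S}
  [10..10]={T0}  "b"  orig:{}
  [9..10]={A,B}  "cb"

Original NTs in T[9,10] deriving "cb": ["A", "B"]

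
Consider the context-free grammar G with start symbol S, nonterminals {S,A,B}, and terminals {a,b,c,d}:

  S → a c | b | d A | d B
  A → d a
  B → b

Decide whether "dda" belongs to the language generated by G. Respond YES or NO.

Convert to CNF:
  S -> T0 A | T0 B | T1 T2 | b
  A -> T0 T1
  B -> b
  T0 -> d
  T1 -> a
  T2 -> c

Fill CYK table bottom-up:
  T[0,0] 'd' = {T0}  orig:{}
  T[1,1] 'd' = {T0}  orig:{}
  T[2,2] 'a' = {T1}  orig:{}
  T[0,1] 'dd' = ∅
  T[1,2] 'da' = {A}
  T[0,2] 'dda' = {S}

S ∈ T[0,2] ⇒ YES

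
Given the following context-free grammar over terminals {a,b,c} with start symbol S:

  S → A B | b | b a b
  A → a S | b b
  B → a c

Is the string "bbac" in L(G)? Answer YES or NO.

Convert to CNF:
  S -> A B | T1 X3 | b
  A -> T0 S | T1 T1
  B -> T0 T2
  T0 -> a
  T1 -> b
  T2 -> c
  X3 -> T0 T1

CYK table (by increasing span):
  [0..0]={S,T1}  "b"  orig:{S}
  [1..1]={S,T1}  "b"  orig:{S}
  [2..2]={T0}  "a"  orig:{}
  [3..3]={T2}  "c"  orig:{}
  [0..1]={A}  "bb"
  [1..2]=∅  "ba"
  [2..3]={B}  "ac"
  [0..2]=∅  "bba"
  [1..3]=∅  "bac"
  [0..3]={S}  "bbac"

S ∈ T[0,3] ⇒ YES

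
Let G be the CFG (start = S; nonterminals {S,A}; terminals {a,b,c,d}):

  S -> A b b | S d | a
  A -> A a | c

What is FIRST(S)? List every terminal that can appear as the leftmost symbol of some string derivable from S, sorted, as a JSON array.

FIRST iteration:
round 1:
  A via A→c: +{c}
  S via S→A b b: +{c}
  S via S→a: +{a}
  S: {a,c}  A: {c}
round 2: (stable)
  S: {a,c}  A: {c}

FIRST(S) = ["a", "c"]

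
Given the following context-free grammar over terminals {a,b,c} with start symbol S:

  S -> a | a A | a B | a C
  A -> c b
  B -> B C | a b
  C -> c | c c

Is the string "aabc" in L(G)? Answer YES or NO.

Convert to CNF:
  S -> T2 A | T2 B | T2 C | a
  A -> T0 T1
  B -> B C | T2 T1
  C -> T0 T0 | c
  T0 -> c
  T1 -> b
  T2 -> a

Fill CYK table bottom-up:
  [0..0]={S,T2}  "a"  orig:{S}
  [1..1]={S,T2}  "a"  orig:{S}
  [2..2]={T1}  "b"  orig:{}
  [3..3]={C,T0}  "c"  orig:{C}
  [0..1]=∅  "aa"
  [1..2]={B}  "ab"
  [2..3]=∅  "bc"
  [0..2]={S}  "aab"
  [1..3]={B}  "abc"
  [0..3]={S}  "aabc"

S ∈ T[0,3] ⇒ YES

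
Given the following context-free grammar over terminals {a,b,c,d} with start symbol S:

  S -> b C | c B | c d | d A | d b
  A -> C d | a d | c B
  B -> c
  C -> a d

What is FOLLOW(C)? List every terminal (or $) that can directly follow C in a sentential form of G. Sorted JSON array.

Compute FIRST by fixpoint:
iter 1:
  A via A→a d: +{a}
  A via A→c B: +{c}
  B via B→c: +{c}
  C via C→a d: +{a}
  S via S→b C: +{b}
  S via S→c B: +{c}
  S via S→d A: +{d}
  S: {b,c,d}  A: {a,c}  B: {c}  C: {a}
iter 2: — fixpoint
  S: {b,c,d}  A: {a,c}  B: {c}  C: {a}

FOLLOW sets:
initialize: $ ∈ FOLLOW(S)
[1]
  A→C d: FOLLOW(C) ⊇ FIRST(d) = {d}; new: +{d}
  S→b C: FOLLOW(C) ⊇ FOLLOW(S) ⊇ {$}; new: +{$}
  S→c B: FOLLOW(B) ⊇ FOLLOW(S) ⊇ {$}; new: +{$}
  S→d A: FOLLOW(A) ⊇ FOLLOW(S) ⊇ {$}; new: +{$}
  S: {$}  A: {$}  B: {$}  C: {$,d}
[2] (stable)
  S: {$}  A: {$}  B: {$}  C: {$,d}

FOLLOW(C) = ["$", "d"]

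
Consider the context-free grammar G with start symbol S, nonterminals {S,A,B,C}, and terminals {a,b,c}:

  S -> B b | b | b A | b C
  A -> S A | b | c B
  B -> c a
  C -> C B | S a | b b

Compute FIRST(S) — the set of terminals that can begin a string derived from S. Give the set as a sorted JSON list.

Compute FIRST by fixpoint:
round 1:
  A via A→b: +{b}
  A via A→c B: +{c}
  B via B→c a: +{c}
  C via C→b b: +{b}
  S via S→B b: +{c}
  S via S→b: +{b}
  S: {b,c}  A: {b,c}  B: {c}  C: {b}
round 2:
  C via C→S a: +{c}
  S: {b,c}  A: {b,c}  B: {c}  C: {b,c}
round 3: done
  S: {b,c}  A: {b,c}  B: {c}  C: {b,c}

FIRST(S) = ["b", "c"]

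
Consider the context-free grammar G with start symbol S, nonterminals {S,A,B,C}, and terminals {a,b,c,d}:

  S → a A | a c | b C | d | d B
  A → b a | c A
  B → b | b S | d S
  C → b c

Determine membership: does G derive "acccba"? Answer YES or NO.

CNF form of G:
  S -> T0 C | T1 A | T1 T2 | T3 B | d
  A -> T0 T1 | T2 A
  B -> T0 S | T3 S | b
  C -> T0 T2
  T0 -> b
  T1 -> a
  T2 -> c
  T3 -> d

Fill CYK table bottom-up:
  T[0,0] 'a' = {T1}  orig:{}
  T[1,1] 'c' = {T2}  orig:{}
  T[2,2] 'c' = {T2}  orig:{}
  T[3,3] 'c' = {T2}  orig:{}
  T[4,4] 'b' = {B,T0}  orig:{B}
  T[5,5] 'a' = {T1}  orig:{}
  T[0,1] 'ac' = {S}
  T[1,2] 'cc' = ∅
  T[2,3] 'cc' = ∅
  T[3,4] 'cb' = ∅
  T[4,5] 'ba' = {A}
  T[0,2] 'acc' = ∅
  T[1,3] 'ccc' = ∅
  T[2,4] 'ccb' = ∅
  T[3,5] 'cba' = {A}
  T[0,3] 'accc' = ∅
  T[1,4] 'cccb' = ∅
  T[2,5] 'ccba' = {A}
  T[0,4] 'acccb' = ∅
  T[1,5] 'cccba' = {A}
  T[0,5] 'acccba' = {S}

S ∈ T[0,5] ⇒ YES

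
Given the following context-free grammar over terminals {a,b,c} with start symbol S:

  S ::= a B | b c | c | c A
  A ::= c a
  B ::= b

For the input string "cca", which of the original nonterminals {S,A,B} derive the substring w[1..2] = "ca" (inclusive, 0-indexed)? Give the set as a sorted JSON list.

Convert to CNF:
  S -> T0 A | T1 B | T2 T0 | c
  A -> T0 T1
  B -> b
  T0 -> c
  T1 -> a
  T2 -> b

CYK fill (cells [i..j] with 1 ≤ i ≤ j ≤ 2 only):
  cell(1,1) c: {S,T0}  orig:{S}
  cell(2,2) a: {T1}  orig:{}
  cell(1,2) ca: {A}

Original NTs in T[1,2] deriving "ca": ["A"]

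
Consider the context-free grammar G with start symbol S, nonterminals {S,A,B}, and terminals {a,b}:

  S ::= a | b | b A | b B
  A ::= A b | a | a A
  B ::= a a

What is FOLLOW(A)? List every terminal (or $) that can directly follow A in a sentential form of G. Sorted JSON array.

Compute FIRST by fixpoint:
pass 1:
  A via A→a: +{a}
  B via B→a a: +{a}
  S via S→a: +{a}
  S via S→b: +{b}
  FIRST(S)={a,b}  FIRST(A)={a}  FIRST(B)={a}
pass 2: done
  FIRST(S)={a,b}  FIRST(A)={a}  FIRST(B)={a}

FOLLOW sets:
initialize: $ ∈ FOLLOW(S)
[1]
  A→A b: FOLLOW(A) ⊇ FIRST(b) = {b}; new: +{b}
  S→b A: FOLLOW(A) ⊇ FOLLOW(S) ⊇ {$}; new: +{$}
  S→b B: FOLLOW(B) ⊇ FOLLOW(S) ⊇ {$}; new: +{$}
  S: {$}  A: {$,b}  B: {$}
[2] done
  S: {$}  A: {$,b}  B: {$}

FOLLOW(A) = ["$", "b"]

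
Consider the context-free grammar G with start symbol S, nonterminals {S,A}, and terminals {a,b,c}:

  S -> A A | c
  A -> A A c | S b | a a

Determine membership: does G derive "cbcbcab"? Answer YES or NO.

Convert to CNF:
  S -> A A | c
  A -> A X3 | S T1 | T2 T2
  T0 -> c
  T1 -> b
  T2 -> a
  X3 -> A T0

CYK table (by increasing span):
  T[0,0] 'c' = {S,T0}  orig:{S}
  T[1,1] 'b' = {T1}  orig:{}
  T[2,2] 'c' = {S,T0}  orig:{S}
  T[3,3] 'b' = {T1}  orig:{}
  T[4,4] 'c' = {S,T0}  orig:{S}
  T[5,5] 'a' = {T2}  orig:{}
  T[6,6] 'b' = {T1}  orig:{}
  T[0,1] 'cb' = {A}
  T[1,2] 'bc' = ∅
  T[2,3] 'cb' = {A}
  T[3,4] 'bc' = ∅
  T[4,5] 'ca' = ∅
  T[5,6] 'ab' = ∅
  T[0,2] 'cbc' = {X3}  orig:{}
  T[1,3] 'bcb' = ∅
  T[2,4] 'cbc' = {X3}  orig:{}
  T[3,5] 'bca' = ∅
  T[4,6] 'cab' = ∅
  T[0,3] 'cbcb' = {S}
  T[1,4] 'bcbc' = ∅
  T[2,5] 'cbca' = ∅
  T[3,6] 'bcab' = ∅
  T[0,4] 'cbcbc' = {A}
  T[1,5] 'bcbca' = ∅
  T[2,6] 'cbcab' = ∅
  T[0,5] 'cbcbca' = ∅
  T[1,6] 'bcbcab' = ∅
  T[0,6] 'cbcbcab' = ∅

S ∉ T[0,6] ⇒ NO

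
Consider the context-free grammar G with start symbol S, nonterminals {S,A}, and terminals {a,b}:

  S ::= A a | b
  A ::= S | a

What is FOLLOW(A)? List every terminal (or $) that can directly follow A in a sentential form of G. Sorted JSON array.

FIRST iteration:
round 1:
  A via A→a: +{a}
  S via S→A a: +{a}
  S via S→b: +{b}
  S: {a,b}  A: {a}
round 2:
  A via A→S: +{b}
  S: {a,b}  A: {a,b}
round 3: — fixpoint
  S: {a,b}  A: {a,b}

Compute FOLLOW by fixpoint:
initialize: $ ∈ FOLLOW(S)
[1]
  S→A a: FOLLOW(A) ⊇ FIRST(a) = {a}; new: +{a}
  S: {$}  A: {a}
[2]
  A→S: FOLLOW(S) ⊇ FOLLOW(A) ⊇ {a}; new: +{a}
  S: {$,a}  A: {a}
[3] — fixpoint
  S: {$,a}  A: {a}

FOLLOW(A) = ["a"]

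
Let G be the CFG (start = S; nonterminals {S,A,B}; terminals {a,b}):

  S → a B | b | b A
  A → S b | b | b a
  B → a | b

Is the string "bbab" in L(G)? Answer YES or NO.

Convert to CNF:
  S -> T0 A | T1 B | b
  A -> S T0 | T0 T1 | b
  B -> a | b
  T0 -> b
  T1 -> a

Fill CYK table bottom-up:
  [0..0]={A,B,S,T0}  "b"  orig:{A,B,S}
  [1..1]={A,B,S,T0}  "b"  orig:{A,B,S}
  [2..2]={B,T1}  "a"  orig:{B}
  [3..3]={A,B,S,T0}  "b"  orig:{A,B,S}
  [0..1]={A,S}  "bb"
  [1..2]={A}  "ba"
  [2..3]={S}  "ab"
  [0..2]={S}  "bba"
  [1..3]=∅  "bab"
  [0..3]={A}  "bbab"

S ∉ T[0,3] ⇒ NO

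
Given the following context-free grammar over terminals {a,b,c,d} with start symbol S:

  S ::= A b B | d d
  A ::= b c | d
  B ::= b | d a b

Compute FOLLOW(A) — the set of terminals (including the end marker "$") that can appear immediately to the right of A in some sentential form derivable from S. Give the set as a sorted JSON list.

FIRST sets, iterate to fixpoint:
round 1:
  A via A→b c: +{b}
  A via A→d: +{d}
  B via B→b: +{b}
  B via B→d a b: +{d}
  S via S→A b B: +{b,d}
  FIRST(S)={b,d}  FIRST(A)={b,d}  FIRST(B)={b,d}
round 2: done
  FIRST(S)={b,d}  FIRST(A)={b,d}  FIRST(B)={b,d}

FOLLOW sets:
initialize: $ ∈ FOLLOW(S)
iter 1:
  S→A b B: FOLLOW(A) ⊇ FIRST(b) = {b}; new: +{b}
  S→A b B: FOLLOW(B) ⊇ FOLLOW(S) ⊇ {$}; new: +{$}
  FOLLOW[S]={$}  FOLLOW[A]={b}  FOLLOW[B]={$}
iter 2: (no change)
  FOLLOW[S]={$}  FOLLOW[A]={b}  FOLLOW[B]={$}

FOLLOW(A) = ["b"]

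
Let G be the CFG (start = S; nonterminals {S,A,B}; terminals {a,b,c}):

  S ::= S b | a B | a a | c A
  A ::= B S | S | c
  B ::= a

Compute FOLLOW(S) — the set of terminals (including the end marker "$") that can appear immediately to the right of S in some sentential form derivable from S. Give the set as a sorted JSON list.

FIRST iteration:
pass 1:
  A via A→c: +{c}
  B via B→a: +{a}
  S via S→a B: +{a}
  S via S→c A: +{c}
  FIRST[S]={a,c}  FIRST[A]={c}  FIRST[B]={a}
pass 2:
  A via A→B S: +{a}
  FIRST[S]={a,c}  FIRST[A]={a,c}  FIRST[B]={a}
pass 3: — fixpoint
  FIRST[S]={a,c}  FIRST[A]={a,c}  FIRST[B]={a}

FOLLOW sets:
seed FOLLOW(S) with $
pass 1:
  A→B S: FOLLOW(B) ⊇ FIRST(S) = {a,c}; new: +{a,c}
  S→S b: FOLLOW(S) ⊇ FIRST(b) = {b}; new: +{b}
  S→a B: FOLLOW(B) ⊇ FOLLOW(S) ⊇ {$,b}; new: +{$,b}
  S→c A: FOLLOW(A) ⊇ FOLLOW(S) ⊇ {$,b}; new: +{$,b}
  S: {$,b}  A: {$,b}  B: {$,a,b,c}
pass 2: — fixpoint
  S: {$,b}  A: {$,b}  B: {$,a,b,c}

FOLLOW(S) = ["$", "b"]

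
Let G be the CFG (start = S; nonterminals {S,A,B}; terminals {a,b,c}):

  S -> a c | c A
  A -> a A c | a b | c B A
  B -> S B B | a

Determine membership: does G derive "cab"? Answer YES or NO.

Convert to CNF:
  S -> T0 T1 | T1 A
  A -> T0 T2 | T0 X3 | T1 X4
  B -> S X5 | a
  T0 -> a
  T1 -> c
  T2 -> b
  X3 -> A T1
  X4 -> B A
  X5 -> B B

CYK table (by increasing span):
  T[0,0] 'c' = {T1}  orig:{}
  T[1,1] 'a' = {B,T0}  orig:{B}
  T[2,2] 'b' = {T2}  orig:{}
  T[0,1] 'ca' = ∅
  T[1,2] 'ab' = {A}
  T[0,2] 'cab' = {S}

S ∈ T[0,2] ⇒ YES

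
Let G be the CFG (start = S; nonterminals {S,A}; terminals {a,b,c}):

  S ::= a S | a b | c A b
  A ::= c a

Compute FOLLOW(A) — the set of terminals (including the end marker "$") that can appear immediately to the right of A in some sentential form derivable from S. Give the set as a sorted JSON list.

Compute FIRST by fixpoint:
pass 1:
  A via A→c a: +{c}
  S via S→a S: +{a}
  S via S→c A b: +{c}
  FIRST(S)={a,c}  FIRST(A)={c}
pass 2: done
  FIRST(S)={a,c}  FIRST(A)={c}

Compute FOLLOW by fixpoint:
seed FOLLOW(S) with $
iter 1:
  S→c A b: FOLLOW(A) ⊇ FIRST(b) = {b}; new: +{b}
  FOLLOW(S)={$}  FOLLOW(A)={b}
iter 2: (no change)
  FOLLOW(S)={$}  FOLLOW(A)={b}

FOLLOW(A) = ["b"]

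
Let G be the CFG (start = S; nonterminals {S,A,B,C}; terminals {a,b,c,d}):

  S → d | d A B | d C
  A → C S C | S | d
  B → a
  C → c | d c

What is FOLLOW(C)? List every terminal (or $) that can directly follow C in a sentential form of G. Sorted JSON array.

Compute FIRST by fixpoint:
round 1:
  A via A→d: +{d}
  B via B→a: +{a}
  C via C→c: +{c}
  C via C→d c: +{d}
  S via S→d: +{d}
  FIRST(S)={d}  FIRST(A)={d}  FIRST(B)={a}  FIRST(C)={c,d}
round 2:
  A via A→C S C: +{c}
  FIRST(S)={d}  FIRST(A)={c,d}  FIRST(B)={a}  FIRST(C)={c,d}
round 3: — fixpoint
  FIRST(S)={d}  FIRST(A)={c,d}  FIRST(B)={a}  FIRST(C)={c,d}

FOLLOW iteration:
seed FOLLOW(S) with $
[1]
  A→C S C: FOLLOW(C) ⊇ FIRST(S) = {d}; new: +{d}
  A→C S C: FOLLOW(S) ⊇ FIRST(C) = {c,d}; new: +{c,d}
  S→d A B: FOLLOW(A) ⊇ FIRST(B) = {a}; new: +{a}
  S→d A B: FOLLOW(B) ⊇ FOLLOW(S) ⊇ {$,c,d}; new: +{$,c,d}
  S→d C: FOLLOW(C) ⊇ FOLLOW(S) ⊇ {$,c,d}; new: +{$,c}
  S: {$,c,d}  A: {a}  B: {$,c,d}  C: {$,c,d}
[2]
  A→C S C: FOLLOW(C) ⊇ FOLLOW(A) ⊇ {a}; new: +{a}
  A→S: FOLLOW(S) ⊇ FOLLOW(A) ⊇ {a}; new: +{a}
  S→d A B: FOLLOW(B) ⊇ FOLLOW(S) ⊇ {$,a,c,d}; new: +{a}
  S: {$,a,c,d}  A: {a}  B: {$,a,c,d}  C: {$,a,c,d}
[3] (no change)
  S: {$,a,c,d}  A: {a}  B: {$,a,c,d}  C: {$,a,c,d}

FOLLOW(C) = ["$", "a", "c", "d"]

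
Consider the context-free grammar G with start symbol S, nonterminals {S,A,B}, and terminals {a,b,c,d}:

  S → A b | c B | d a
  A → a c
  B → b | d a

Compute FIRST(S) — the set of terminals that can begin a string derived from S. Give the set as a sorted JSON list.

FIRST iteration:
round 1:
  A via A→a c: +{a}
  B via B→b: +{b}
  B via B→d a: +{d}
  S via S→A b: +{a}
  S via S→c B: +{c}
  S via S→d a: +{d}
  FIRST(S)={a,c,d}  FIRST(A)={a}  FIRST(B)={b,d}
round 2: (no change)
  FIRST(S)={a,c,d}  FIRST(A)={a}  FIRST(B)={b,d}

FIRST(S) = ["a", "c", "d"]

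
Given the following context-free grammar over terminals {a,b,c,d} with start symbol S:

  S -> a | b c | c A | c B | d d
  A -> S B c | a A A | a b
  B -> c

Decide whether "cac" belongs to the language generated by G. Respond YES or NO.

CNF form of G:
  S -> T0 A | T0 B | T2 T0 | T3 T3 | a
  A -> S X4 | T1 T2 | T1 X5
  B -> c
  T0 -> c
  T1 -> a
  T2 -> b
  T3 -> d
  X4 -> B T0
  X5 -> A A

CYK fill:
  T[0,0] 'c' = {B,T0}  orig:{B}
  T[1,1] 'a' = {S,T1}  orig:{S}
  T[2,2] 'c' = {B,T0}  orig:{B}
  T[0,1] 'ca' = ∅
  T[1,2] 'ac' = ∅
  T[0,2] 'cac' = ∅

S ∉ T[0,2] ⇒ NO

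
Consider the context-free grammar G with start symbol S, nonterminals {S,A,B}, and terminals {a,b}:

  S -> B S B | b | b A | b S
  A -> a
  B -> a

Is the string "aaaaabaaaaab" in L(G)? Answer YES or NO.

CNF form of G:
  S -> B X1 | T0 A | T0 S | b
  A -> a
  B -> a
  T0 -> b
  X1 -> S B

CYK table (by increasing span):
  [0..0]={A,B}  "a"
  [1..1]={A,B}  "a"
  [2..2]={A,B}  "a"
  [3..3]={A,B}  "a"
  [4..4]={A,B}  "a"
  [5..5]={S,T0}  "b"  orig:{S}
  [6..6]={A,B}  "a"
  [7..7]={A,B}  "a"
  [8..8]={A,B}  "a"
  [9..9]={A,B}  "a"
  [10..10]={A,B}  "a"
  [11..11]={S,T0}  "b"  orig:{S}
  [0..1]=∅  "aa"
  [1..2]=∅  "aa"
  [2..3]=∅  "aa"
  [3..4]=∅  "aa"
  [4..5]=∅  "ab"
  [5..6]={S,X1}  "ba"  orig:{S}
  [6..7]=∅  "aa"
  [7..8]=∅  "aa"
  [8..9]=∅  "aa"
  [9..10]=∅  "aa"
  [10..11]=∅  "ab"
  [0..2]=∅  "aaa"
  [1..3]=∅  "aaa"
  [2..4]=∅  "aaa"
  [3..5]=∅  "aab"
  [4..6]={S}  "aba"
  [5..7]={X1}  "baa"  orig:{}
  [6..8]=∅  "aaa"
  [7..9]=∅  "aaa"
  [8..10]=∅  "aaa"
  [9..11]=∅  "aab"
  [0..3]=∅  "aaaa"
  [1..4]=∅  "aaaa"
  [2..5]=∅  "aaab"
  [3..6]=∅  "aaba"
  [4..7]={S,X1}  "abaa"  orig:{S}
  [5..8]=∅  "baaa"
  [6..9]=∅  "aaaa"
  [7..10]=∅  "aaaa"
  [8..11]=∅  "aaab"
  [0..4]=∅  "aaaaa"
  [1..5]=∅  "aaaab"
  [2..6]=∅  "aaaba"
  [3..7]={S}  "aabaa"
  [4..8]={X1}  "abaaa"  orig:{}
  [5..9]=∅  "baaaa"
  [6..10]=∅  "aaaaa"
  [7..11]=∅  "aaaab"
  [0..5]=∅  "aaaaab"
  [1..6]=∅  "aaaaba"
  [2..7]=∅  "aaabaa"
  [3..8]={S,X1}  "aabaaa"  orig:{S}
  [4..9]=∅  "abaaaa"
  [5..10]=∅  "baaaaa"
  [6..11]=∅  "aaaaab"
  [0..6]=∅  "aaaaaba"
  [1..7]=∅  "aaaabaa"
  [2..8]={S}  "aaabaaa"
  [3..9]={X1}  "aabaaaa"  orig:{}
  [4..10]=∅  "abaaaaa"
  [5..11]=∅  "baaaaab"
  [0..7]=∅  "aaaaabaa"
  [1..8]=∅  "aaaabaaa"
  [2..9]={S,X1}  "aaabaaaa"  orig:{S}
  [3..10]=∅  "aabaaaaa"
  [4..11]=∅  "abaaaaab"
  [0..8]=∅  "aaaaabaaa"
  [1..9]={S}  "aaaabaaaa"
  [2..10]={X1}  "aaabaaaaa"  orig:{}
  [3..11]=∅  "aabaaaaab"
  [0..9]=∅  "aaaaabaaaa"
  [1..10]={S,X1}  "aaaabaaaaa"  orig:{S}
  [2..11]=∅  "aaabaaaaab"
  [0..10]={S}  "aaaaabaaaaa"
  [1..11]=∅  "aaaabaaaaab"
  [0..11]=∅  "aaaaabaaaaab"

S ∉ T[0,11] ⇒ NO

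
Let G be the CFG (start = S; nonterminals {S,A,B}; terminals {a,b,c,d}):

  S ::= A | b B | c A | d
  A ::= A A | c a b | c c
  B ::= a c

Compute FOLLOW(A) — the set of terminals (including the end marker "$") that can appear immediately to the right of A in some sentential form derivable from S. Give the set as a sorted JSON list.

Compute FIRST by fixpoint:
round 1:
  A via A→c a b: +{c}
  B via B→a c: +{a}
  S via S→A: +{c}
  S via S→b B: +{b}
  S via S→d: +{d}
  FIRST(S)={b,c,d}  FIRST(A)={c}  FIRST(B)={a}
round 2: done
  FIRST(S)={b,c,d}  FIRST(A)={c}  FIRST(B)={a}

Compute FOLLOW by fixpoint:
initialize: $ ∈ FOLLOW(S)
round 1:
  A→A A: FOLLOW(A) ⊇ FIRST(A) = {c}; new: +{c}
  S→A: FOLLOW(A) ⊇ FOLLOW(S) ⊇ {$}; new: +{$}
  S→b B: FOLLOW(B) ⊇ FOLLOW(S) ⊇ {$}; new: +{$}
  FOLLOW[S]={$}  FOLLOW[A]={$,c}  FOLLOW[B]={$}
round 2: — fixpoint
  FOLLOW[S]={$}  FOLLOW[A]={$,c}  FOLLOW[B]={$}

FOLLOW(A) = ["$", "c"]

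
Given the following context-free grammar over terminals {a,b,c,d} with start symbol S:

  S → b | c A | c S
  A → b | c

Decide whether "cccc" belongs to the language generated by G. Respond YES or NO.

CNF form of G:
  S -> T0 A | T0 S | b
  A -> b | c
  T0 -> c

CYK table (by increasing span):
  cell(0,0) c: {A,T0}  orig:{A}
  cell(1,1) c: {A,T0}  orig:{A}
  cell(2,2) c: {A,T0}  orig:{A}
  cell(3,3) c: {A,T0}  orig:{A}
  cell(0,1) cc: {S}
  cell(1,2) cc: {S}
  cell(2,3) cc: {S}
  cell(0,2) ccc: {S}
  cell(1,3) ccc: {S}
  cell(0,3) cccc: {S}

S ∈ T[0,3] ⇒ YES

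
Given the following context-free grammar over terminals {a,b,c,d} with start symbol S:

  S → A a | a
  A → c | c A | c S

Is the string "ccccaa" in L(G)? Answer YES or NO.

CNF form of G:
  S -> A T1 | a
  A -> T0 A | T0 S | c
  T0 -> c
  T1 -> a

Fill CYK table bottom-up:
  cell(0,0) c: {A,T0}  orig:{A}
  cell(1,1) c: {A,T0}  orig:{A}
  cell(2,2) c: {A,T0}  orig:{A}
  cell(3,3) c: {A,T0}  orig:{A}
  cell(4,4) a: {S,T1}  orig:{S}
  cell(5,5) a: {S,T1}  orig:{S}
  cell(0,1) cc: {A}
  cell(1,2) cc: {A}
  cell(2,3) cc: {A}
  cell(3,4) ca: {A,S}
  cell(4,5) aa: ∅
  cell(0,2) ccc: {A}
  cell(1,3) ccc: {A}
  cell(2,4) cca: {A,S}
  cell(3,5) caa: {S}
  cell(0,3) cccc: {A}
  cell(1,4) ccca: {A,S}
  cell(2,5) ccaa: {A,S}
  cell(0,4) cccca: {A,S}
  cell(1,5) cccaa: {A,S}
  cell(0,5) ccccaa: {A,S}

S ∈ T[0,5] ⇒ YES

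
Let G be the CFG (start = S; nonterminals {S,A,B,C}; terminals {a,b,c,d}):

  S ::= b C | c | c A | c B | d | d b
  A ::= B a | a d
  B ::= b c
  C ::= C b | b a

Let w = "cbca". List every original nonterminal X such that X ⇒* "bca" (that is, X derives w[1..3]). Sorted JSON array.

Convert to CNF:
  S -> T1 T2 | T2 C | T3 A | T3 B | c | d
  A -> B T0 | T0 T1
  B -> T2 T3
  C -> C T2 | T2 T0
  T0 -> a
  T1 -> d
  T2 -> b
  T3 -> c

CYK fill — only the sub-triangle for w[1..3]:
  T[1,1] 'b' = {T2}  orig:{}
  T[2,2] 'c' = {S,T3}  orig:{S}
  T[3,3] 'a' = {T0}  orig:{}
  T[1,2] 'bc' = {B}
  T[2,3] 'ca' = ∅
  T[1,3] 'bca' = {A}

Original NTs in T[1,3] deriving "bca": ["A"]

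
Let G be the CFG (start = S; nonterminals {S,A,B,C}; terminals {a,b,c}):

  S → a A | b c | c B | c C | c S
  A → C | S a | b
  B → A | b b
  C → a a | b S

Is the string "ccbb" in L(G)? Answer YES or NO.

CNF form of G:
  S -> T0 A | T1 T2 | T2 B | T2 C | T2 S
  A -> S T0 | T0 T0 | T1 S | b
  B -> S T0 | T0 T0 | T1 S | T1 T1 | b
  C -> T0 T0 | T1 S
  T0 -> a
  T1 -> b
  T2 -> c

Fill CYK table bottom-up:
  cell(0,0) c: {T2}  orig:{}
  cell(1,1) c: {T2}  orig:{}
  cell(2,2) b: {A,B,T1}  orig:{A,B}
  cell(3,3) b: {A,B,T1}  orig:{A,B}
  cell(0,1) cc: ∅
  cell(1,2) cb: {S}
  cell(2,3) bb: {B}
  cell(0,2) ccb: {S}
  cell(1,3) cbb: {S}
  cell(0,3) ccbb: {S}

S ∈ T[0,3] ⇒ YES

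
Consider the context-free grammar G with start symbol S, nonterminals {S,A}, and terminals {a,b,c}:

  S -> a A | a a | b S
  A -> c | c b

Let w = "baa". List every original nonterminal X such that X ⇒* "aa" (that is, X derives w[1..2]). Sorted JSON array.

Convert to CNF:
  S -> T1 S | T2 A | T2 T2
  A -> T0 T1 | c
  T0 -> c
  T1 -> b
  T2 -> a

CYK fill (cells [i..j] with 1 ≤ i ≤ j ≤ 2 only):
  [1..1]={T2}  "a"  orig:{}
  [2..2]={T2}  "a"  orig:{}
  [1..2]={S}  "aa"

Original NTs in T[1,2] deriving "aa": ["S"]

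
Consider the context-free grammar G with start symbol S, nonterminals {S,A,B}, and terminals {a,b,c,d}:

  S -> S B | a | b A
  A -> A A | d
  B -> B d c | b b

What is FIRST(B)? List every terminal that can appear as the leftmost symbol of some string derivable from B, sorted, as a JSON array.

Compute FIRST by fixpoint:
round 1:
  A via A→d: +{d}
  B via B→b b: +{b}
  S via S→a: +{a}
  S via S→b A: +{b}
  FIRST[S]={a,b}  FIRST[A]={d}  FIRST[B]={b}
round 2: — fixpoint
  FIRST[S]={a,b}  FIRST[A]={d}  FIRST[B]={b}

FIRST(B) = ["b"]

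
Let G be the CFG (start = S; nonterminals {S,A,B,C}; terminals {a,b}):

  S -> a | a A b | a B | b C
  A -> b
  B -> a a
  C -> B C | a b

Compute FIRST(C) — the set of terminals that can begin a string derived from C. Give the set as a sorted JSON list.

FIRST sets, iterate to fixpoint:
iter 1:
  A via A→b: +{b}
  B via B→a a: +{a}
  C via C→B C: +{a}
  S via S→a: +{a}
  S via S→b C: +{b}
  FIRST[S]={a,b}  FIRST[A]={b}  FIRST[B]={a}  FIRST[C]={a}
iter 2: (stable)
  FIRST[S]={a,b}  FIRST[A]={b}  FIRST[B]={a}  FIRST[C]={a}

FIRST(C) = ["a"]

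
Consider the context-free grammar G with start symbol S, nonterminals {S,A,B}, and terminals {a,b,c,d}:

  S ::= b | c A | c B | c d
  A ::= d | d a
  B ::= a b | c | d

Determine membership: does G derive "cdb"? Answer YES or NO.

CNF form of G:
  S -> T3 A | T3 B | T3 T0 | b
  A -> T0 T1 | d
  B -> T1 T2 | c | d
  T0 -> d
  T1 -> a
  T2 -> b
  T3 -> c

CYK fill:
  [0..0]={B,T3}  "c"  orig:{B}
  [1..1]={A,B,T0}  "d"  orig:{A,B}
  [2..2]={S,T2}  "b"  orig:{S}
  [0..1]={S}  "cd"
  [1..2]=∅  "db"
  [0..2]=∅  "cdb"

S ∉ T[0,2] ⇒ NO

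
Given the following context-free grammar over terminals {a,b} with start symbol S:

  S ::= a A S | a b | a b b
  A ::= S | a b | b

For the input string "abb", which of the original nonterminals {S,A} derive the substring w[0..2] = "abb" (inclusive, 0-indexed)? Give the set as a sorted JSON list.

CNF form of G:
  S -> T0 T1 | T0 X4 | T0 X5
  A -> T0 T1 | T0 X2 | T0 X3 | b
  T0 -> a
  T1 -> b
  X2 -> A S
  X3 -> T1 T1
  X4 -> A S
  X5 -> T1 T1

Fill CYK table bottom-up — only the sub-triangle for w[0..2]:
  cell(0,0) a: {T0}  orig:{}
  cell(1,1) b: {A,T1}  orig:{A}
  cell(2,2) b: {A,T1}  orig:{A}
  cell(0,1) ab: {A,S}
  cell(1,2) bb: {X3,X5}  orig:{}
  cell(0,2) abb: {A,S}

Original NTs in T[0,2] deriving "abb": ["A", "S"]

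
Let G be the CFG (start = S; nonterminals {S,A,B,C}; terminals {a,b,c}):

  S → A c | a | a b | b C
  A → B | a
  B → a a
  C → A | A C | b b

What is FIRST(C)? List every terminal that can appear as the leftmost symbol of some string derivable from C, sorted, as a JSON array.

FIRST sets, iterate to fixpoint:
round 1:
  A via A→a: +{a}
  B via B→a a: +{a}
  C via C→A: +{a}
  C via C→b b: +{b}
  S via S→A c: +{a}
  S via S→b C: +{b}
  S: {a,b}  A: {a}  B: {a}  C: {a,b}
round 2: — fixpoint
  S: {a,b}  A: {a}  B: {a}  C: {a,b}

FIRST(C) = ["a", "b"]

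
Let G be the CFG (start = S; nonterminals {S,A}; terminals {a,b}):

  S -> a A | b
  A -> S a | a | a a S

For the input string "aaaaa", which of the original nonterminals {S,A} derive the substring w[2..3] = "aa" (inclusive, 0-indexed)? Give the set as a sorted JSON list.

Convert to CNF:
  S -> T0 A | b
  A -> S T0 | T0 X1 | a
  T0 -> a
  X1 -> T0 S

CYK table (by increasing span), restricted to cells inside w[2..3]:
  T[2,2] 'a' = {A,T0}  orig:{A}
  T[3,3] 'a' = {A,T0}  orig:{A}
  T[2,3] 'aa' = {S}

Original NTs in T[2,3] deriving "aa": ["S"]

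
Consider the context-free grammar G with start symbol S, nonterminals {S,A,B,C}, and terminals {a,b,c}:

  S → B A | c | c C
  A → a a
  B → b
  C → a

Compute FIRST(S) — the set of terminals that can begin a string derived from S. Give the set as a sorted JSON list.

FIRST iteration:
iter 1:
  A via A→a a: +{a}
  B via B→b: +{b}
  C via C→a: +{a}
  S via S→B A: +{b}
  S via S→c: +{c}
  FIRST(S)={b,c}  FIRST(A)={a}  FIRST(B)={b}  FIRST(C)={a}
iter 2: done
  FIRST(S)={b,c}  FIRST(A)={a}  FIRST(B)={b}  FIRST(C)={a}

FIRST(S) = ["b", "c"]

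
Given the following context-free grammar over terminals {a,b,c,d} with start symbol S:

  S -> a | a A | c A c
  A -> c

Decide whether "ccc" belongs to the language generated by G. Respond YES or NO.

CNF form of G:
  S -> T0 A | T1 X2 | a
  A -> c
  T0 -> a
  T1 -> c
  X2 -> A T1

CYK fill:
  cell(0,0) c: {A,T1}  orig:{A}
  cell(1,1) c: {A,T1}  orig:{A}
  cell(2,2) c: {A,T1}  orig:{A}
  cell(0,1) cc: {X2}  orig:{}
  cell(1,2) cc: {X2}  orig:{}
  cell(0,2) ccc: {S}

S ∈ T[0,2] ⇒ YES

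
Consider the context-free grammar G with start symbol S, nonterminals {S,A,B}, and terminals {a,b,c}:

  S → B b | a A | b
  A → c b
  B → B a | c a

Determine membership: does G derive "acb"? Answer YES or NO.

CNF form of G:
  S -> B T1 | T2 A | b
  A -> T0 T1
  B -> B T2 | T0 T2
  T0 -> c
  T1 -> b
  T2 -> a

Fill CYK table bottom-up:
  cell(0,0) a: {T2}  orig:{}
  cell(1,1) c: {T0}  orig:{}
  cell(2,2) b: {S,T1}  orig:{S}
  cell(0,1) ac: ∅
  cell(1,2) cb: {A}
  cell(0,2) acb: {S}

S ∈ T[0,2] ⇒ YES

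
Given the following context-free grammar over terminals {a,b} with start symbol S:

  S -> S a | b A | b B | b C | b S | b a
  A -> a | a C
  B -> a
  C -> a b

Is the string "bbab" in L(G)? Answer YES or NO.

CNF form of G:
  S -> S T0 | T1 A | T1 B | T1 C | T1 S | T1 T0
  A -> T0 C | a
  B -> a
  C -> T0 T1
  T0 -> a
  T1 -> b

CYK table (by increasing span):
  [0..0]={T1}  "b"  orig:{}
  [1..1]={T1}  "b"  orig:{}
  [2..2]={A,B,T0}  "a"  orig:{A,B}
  [3..3]={T1}  "b"  orig:{}
  [0..1]=∅  "bb"
  [1..2]={S}  "ba"
  [2..3]={C}  "ab"
  [0..2]={S}  "bba"
  [1..3]={S}  "bab"
  [0..3]={S}  "bbab"

S ∈ T[0,3] ⇒ YES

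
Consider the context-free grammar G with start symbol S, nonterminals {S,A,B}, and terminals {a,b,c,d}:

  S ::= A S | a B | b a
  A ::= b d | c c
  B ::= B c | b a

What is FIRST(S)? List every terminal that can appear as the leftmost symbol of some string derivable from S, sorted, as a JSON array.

FIRST iteration:
[1]
  A via A→b d: +{b}
  A via A→c c: +{c}
  B via B→b a: +{b}
  S via S→A S: +{b,c}
  S via S→a B: +{a}
  S: {a,b,c}  A: {b,c}  B: {b}
[2] (stable)
  S: {a,b,c}  A: {b,c}  B: {b}

FIRST(S) = ["a", "b", "c"]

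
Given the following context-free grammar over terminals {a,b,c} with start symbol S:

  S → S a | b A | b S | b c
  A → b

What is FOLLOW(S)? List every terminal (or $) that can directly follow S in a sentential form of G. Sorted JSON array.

Compute FIRST by fixpoint:
[1]
  A via A→b: +{b}
  S via S→b A: +{b}
  S: {b}  A: {b}
[2] (no change)
  S: {b}  A: {b}

FOLLOW iteration:
FOLLOW(S) := {$}
[1]
  S→S a: FOLLOW(S) ⊇ FIRST(a) = {a}; new: +{a}
  S→b A: FOLLOW(A) ⊇ FOLLOW(S) ⊇ {$,a}; new: +{$,a}
  S: {$,a}  A: {$,a}
[2] — fixpoint
  S: {$,a}  A: {$,a}

FOLLOW(S) = ["$", "a"]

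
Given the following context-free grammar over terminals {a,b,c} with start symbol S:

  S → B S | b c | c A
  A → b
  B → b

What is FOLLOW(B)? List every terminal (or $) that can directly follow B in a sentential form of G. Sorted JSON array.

FIRST iteration:
iter 1:
  A via A→b: +{b}
  B via B→b: +{b}
  S via S→B S: +{b}
  S via S→c A: +{c}
  FIRST[S]={b,c}  FIRST[A]={b}  FIRST[B]={b}
iter 2: (no change)
  FIRST[S]={b,c}  FIRST[A]={b}  FIRST[B]={b}

FOLLOW sets:
initialize: $ ∈ FOLLOW(S)
pass 1:
  S→B S: FOLLOW(B) ⊇ FIRST(S) = {b,c}; new: +{b,c}
  S→c A: FOLLOW(A) ⊇ FOLLOW(S) ⊇ {$}; new: +{$}
  FOLLOW(S)={$}  FOLLOW(A)={$}  FOLLOW(B)={b,c}
pass 2: done
  FOLLOW(S)={$}  FOLLOW(A)={$}  FOLLOW(B)={b,c}

FOLLOW(B) = ["b", "c"]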